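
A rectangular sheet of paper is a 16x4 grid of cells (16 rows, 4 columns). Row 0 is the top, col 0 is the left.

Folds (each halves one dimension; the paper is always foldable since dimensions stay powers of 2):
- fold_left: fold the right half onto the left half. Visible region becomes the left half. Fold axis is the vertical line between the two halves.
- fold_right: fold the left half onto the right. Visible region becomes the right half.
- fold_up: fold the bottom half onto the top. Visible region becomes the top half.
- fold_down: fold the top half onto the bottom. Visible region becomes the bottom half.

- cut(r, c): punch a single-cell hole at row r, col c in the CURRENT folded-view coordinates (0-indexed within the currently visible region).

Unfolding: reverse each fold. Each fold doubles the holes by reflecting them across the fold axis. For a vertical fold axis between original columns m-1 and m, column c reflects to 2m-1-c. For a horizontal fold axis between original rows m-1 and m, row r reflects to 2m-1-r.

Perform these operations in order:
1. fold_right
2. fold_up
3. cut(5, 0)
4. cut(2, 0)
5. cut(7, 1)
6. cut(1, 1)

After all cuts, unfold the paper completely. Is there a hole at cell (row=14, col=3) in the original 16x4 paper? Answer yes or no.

Op 1 fold_right: fold axis v@2; visible region now rows[0,16) x cols[2,4) = 16x2
Op 2 fold_up: fold axis h@8; visible region now rows[0,8) x cols[2,4) = 8x2
Op 3 cut(5, 0): punch at orig (5,2); cuts so far [(5, 2)]; region rows[0,8) x cols[2,4) = 8x2
Op 4 cut(2, 0): punch at orig (2,2); cuts so far [(2, 2), (5, 2)]; region rows[0,8) x cols[2,4) = 8x2
Op 5 cut(7, 1): punch at orig (7,3); cuts so far [(2, 2), (5, 2), (7, 3)]; region rows[0,8) x cols[2,4) = 8x2
Op 6 cut(1, 1): punch at orig (1,3); cuts so far [(1, 3), (2, 2), (5, 2), (7, 3)]; region rows[0,8) x cols[2,4) = 8x2
Unfold 1 (reflect across h@8): 8 holes -> [(1, 3), (2, 2), (5, 2), (7, 3), (8, 3), (10, 2), (13, 2), (14, 3)]
Unfold 2 (reflect across v@2): 16 holes -> [(1, 0), (1, 3), (2, 1), (2, 2), (5, 1), (5, 2), (7, 0), (7, 3), (8, 0), (8, 3), (10, 1), (10, 2), (13, 1), (13, 2), (14, 0), (14, 3)]
Holes: [(1, 0), (1, 3), (2, 1), (2, 2), (5, 1), (5, 2), (7, 0), (7, 3), (8, 0), (8, 3), (10, 1), (10, 2), (13, 1), (13, 2), (14, 0), (14, 3)]

Answer: yes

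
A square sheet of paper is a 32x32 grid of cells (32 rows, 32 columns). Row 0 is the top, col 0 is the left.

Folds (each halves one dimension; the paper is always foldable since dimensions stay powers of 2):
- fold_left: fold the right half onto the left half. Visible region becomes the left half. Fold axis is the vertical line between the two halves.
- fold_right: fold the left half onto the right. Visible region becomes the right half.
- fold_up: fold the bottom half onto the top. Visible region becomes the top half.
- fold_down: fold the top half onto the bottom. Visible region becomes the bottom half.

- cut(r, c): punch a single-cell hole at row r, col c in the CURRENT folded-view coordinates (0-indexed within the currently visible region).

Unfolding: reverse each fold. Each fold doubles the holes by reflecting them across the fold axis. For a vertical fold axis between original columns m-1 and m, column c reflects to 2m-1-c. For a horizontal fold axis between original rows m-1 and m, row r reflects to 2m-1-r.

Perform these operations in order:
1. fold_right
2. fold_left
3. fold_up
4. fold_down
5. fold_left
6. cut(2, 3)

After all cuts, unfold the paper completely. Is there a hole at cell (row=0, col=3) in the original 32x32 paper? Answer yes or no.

Answer: no

Derivation:
Op 1 fold_right: fold axis v@16; visible region now rows[0,32) x cols[16,32) = 32x16
Op 2 fold_left: fold axis v@24; visible region now rows[0,32) x cols[16,24) = 32x8
Op 3 fold_up: fold axis h@16; visible region now rows[0,16) x cols[16,24) = 16x8
Op 4 fold_down: fold axis h@8; visible region now rows[8,16) x cols[16,24) = 8x8
Op 5 fold_left: fold axis v@20; visible region now rows[8,16) x cols[16,20) = 8x4
Op 6 cut(2, 3): punch at orig (10,19); cuts so far [(10, 19)]; region rows[8,16) x cols[16,20) = 8x4
Unfold 1 (reflect across v@20): 2 holes -> [(10, 19), (10, 20)]
Unfold 2 (reflect across h@8): 4 holes -> [(5, 19), (5, 20), (10, 19), (10, 20)]
Unfold 3 (reflect across h@16): 8 holes -> [(5, 19), (5, 20), (10, 19), (10, 20), (21, 19), (21, 20), (26, 19), (26, 20)]
Unfold 4 (reflect across v@24): 16 holes -> [(5, 19), (5, 20), (5, 27), (5, 28), (10, 19), (10, 20), (10, 27), (10, 28), (21, 19), (21, 20), (21, 27), (21, 28), (26, 19), (26, 20), (26, 27), (26, 28)]
Unfold 5 (reflect across v@16): 32 holes -> [(5, 3), (5, 4), (5, 11), (5, 12), (5, 19), (5, 20), (5, 27), (5, 28), (10, 3), (10, 4), (10, 11), (10, 12), (10, 19), (10, 20), (10, 27), (10, 28), (21, 3), (21, 4), (21, 11), (21, 12), (21, 19), (21, 20), (21, 27), (21, 28), (26, 3), (26, 4), (26, 11), (26, 12), (26, 19), (26, 20), (26, 27), (26, 28)]
Holes: [(5, 3), (5, 4), (5, 11), (5, 12), (5, 19), (5, 20), (5, 27), (5, 28), (10, 3), (10, 4), (10, 11), (10, 12), (10, 19), (10, 20), (10, 27), (10, 28), (21, 3), (21, 4), (21, 11), (21, 12), (21, 19), (21, 20), (21, 27), (21, 28), (26, 3), (26, 4), (26, 11), (26, 12), (26, 19), (26, 20), (26, 27), (26, 28)]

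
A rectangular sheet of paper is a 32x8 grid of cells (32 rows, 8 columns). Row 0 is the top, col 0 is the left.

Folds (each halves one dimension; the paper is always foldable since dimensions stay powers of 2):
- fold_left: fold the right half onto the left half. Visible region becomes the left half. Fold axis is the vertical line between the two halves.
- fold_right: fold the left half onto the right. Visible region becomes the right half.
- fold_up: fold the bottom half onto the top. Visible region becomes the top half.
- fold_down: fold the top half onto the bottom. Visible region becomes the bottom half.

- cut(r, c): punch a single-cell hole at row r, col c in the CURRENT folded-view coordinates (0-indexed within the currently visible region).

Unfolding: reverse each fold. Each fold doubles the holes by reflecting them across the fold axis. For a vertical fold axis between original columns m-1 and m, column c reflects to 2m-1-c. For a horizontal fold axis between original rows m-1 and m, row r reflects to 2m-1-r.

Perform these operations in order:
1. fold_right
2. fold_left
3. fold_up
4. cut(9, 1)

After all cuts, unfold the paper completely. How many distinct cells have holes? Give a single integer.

Answer: 8

Derivation:
Op 1 fold_right: fold axis v@4; visible region now rows[0,32) x cols[4,8) = 32x4
Op 2 fold_left: fold axis v@6; visible region now rows[0,32) x cols[4,6) = 32x2
Op 3 fold_up: fold axis h@16; visible region now rows[0,16) x cols[4,6) = 16x2
Op 4 cut(9, 1): punch at orig (9,5); cuts so far [(9, 5)]; region rows[0,16) x cols[4,6) = 16x2
Unfold 1 (reflect across h@16): 2 holes -> [(9, 5), (22, 5)]
Unfold 2 (reflect across v@6): 4 holes -> [(9, 5), (9, 6), (22, 5), (22, 6)]
Unfold 3 (reflect across v@4): 8 holes -> [(9, 1), (9, 2), (9, 5), (9, 6), (22, 1), (22, 2), (22, 5), (22, 6)]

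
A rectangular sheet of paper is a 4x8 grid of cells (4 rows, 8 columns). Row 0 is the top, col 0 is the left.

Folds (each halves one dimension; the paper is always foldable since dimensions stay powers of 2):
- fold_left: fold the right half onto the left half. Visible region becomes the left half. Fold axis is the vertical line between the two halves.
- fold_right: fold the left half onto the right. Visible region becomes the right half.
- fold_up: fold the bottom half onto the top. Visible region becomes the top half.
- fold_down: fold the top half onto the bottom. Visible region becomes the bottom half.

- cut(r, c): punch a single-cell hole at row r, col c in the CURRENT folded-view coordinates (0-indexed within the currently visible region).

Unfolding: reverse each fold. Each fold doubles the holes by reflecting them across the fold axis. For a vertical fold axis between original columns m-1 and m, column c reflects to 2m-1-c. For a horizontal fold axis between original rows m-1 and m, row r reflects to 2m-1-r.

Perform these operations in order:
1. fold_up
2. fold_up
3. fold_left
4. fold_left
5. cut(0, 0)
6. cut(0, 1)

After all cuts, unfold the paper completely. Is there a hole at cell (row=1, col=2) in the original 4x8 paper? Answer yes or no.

Answer: yes

Derivation:
Op 1 fold_up: fold axis h@2; visible region now rows[0,2) x cols[0,8) = 2x8
Op 2 fold_up: fold axis h@1; visible region now rows[0,1) x cols[0,8) = 1x8
Op 3 fold_left: fold axis v@4; visible region now rows[0,1) x cols[0,4) = 1x4
Op 4 fold_left: fold axis v@2; visible region now rows[0,1) x cols[0,2) = 1x2
Op 5 cut(0, 0): punch at orig (0,0); cuts so far [(0, 0)]; region rows[0,1) x cols[0,2) = 1x2
Op 6 cut(0, 1): punch at orig (0,1); cuts so far [(0, 0), (0, 1)]; region rows[0,1) x cols[0,2) = 1x2
Unfold 1 (reflect across v@2): 4 holes -> [(0, 0), (0, 1), (0, 2), (0, 3)]
Unfold 2 (reflect across v@4): 8 holes -> [(0, 0), (0, 1), (0, 2), (0, 3), (0, 4), (0, 5), (0, 6), (0, 7)]
Unfold 3 (reflect across h@1): 16 holes -> [(0, 0), (0, 1), (0, 2), (0, 3), (0, 4), (0, 5), (0, 6), (0, 7), (1, 0), (1, 1), (1, 2), (1, 3), (1, 4), (1, 5), (1, 6), (1, 7)]
Unfold 4 (reflect across h@2): 32 holes -> [(0, 0), (0, 1), (0, 2), (0, 3), (0, 4), (0, 5), (0, 6), (0, 7), (1, 0), (1, 1), (1, 2), (1, 3), (1, 4), (1, 5), (1, 6), (1, 7), (2, 0), (2, 1), (2, 2), (2, 3), (2, 4), (2, 5), (2, 6), (2, 7), (3, 0), (3, 1), (3, 2), (3, 3), (3, 4), (3, 5), (3, 6), (3, 7)]
Holes: [(0, 0), (0, 1), (0, 2), (0, 3), (0, 4), (0, 5), (0, 6), (0, 7), (1, 0), (1, 1), (1, 2), (1, 3), (1, 4), (1, 5), (1, 6), (1, 7), (2, 0), (2, 1), (2, 2), (2, 3), (2, 4), (2, 5), (2, 6), (2, 7), (3, 0), (3, 1), (3, 2), (3, 3), (3, 4), (3, 5), (3, 6), (3, 7)]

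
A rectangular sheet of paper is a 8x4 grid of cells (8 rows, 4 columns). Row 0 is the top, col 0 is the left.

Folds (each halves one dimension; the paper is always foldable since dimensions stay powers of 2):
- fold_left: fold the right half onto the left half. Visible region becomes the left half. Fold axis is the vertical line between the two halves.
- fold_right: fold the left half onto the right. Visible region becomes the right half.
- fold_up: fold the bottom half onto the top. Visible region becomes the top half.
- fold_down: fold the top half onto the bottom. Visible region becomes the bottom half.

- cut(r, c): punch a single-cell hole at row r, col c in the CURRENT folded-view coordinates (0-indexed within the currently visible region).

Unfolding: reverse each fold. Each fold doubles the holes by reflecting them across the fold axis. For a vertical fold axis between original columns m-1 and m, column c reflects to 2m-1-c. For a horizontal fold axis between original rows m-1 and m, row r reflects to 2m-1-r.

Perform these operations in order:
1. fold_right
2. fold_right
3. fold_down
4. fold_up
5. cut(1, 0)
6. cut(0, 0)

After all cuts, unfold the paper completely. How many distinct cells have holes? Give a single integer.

Op 1 fold_right: fold axis v@2; visible region now rows[0,8) x cols[2,4) = 8x2
Op 2 fold_right: fold axis v@3; visible region now rows[0,8) x cols[3,4) = 8x1
Op 3 fold_down: fold axis h@4; visible region now rows[4,8) x cols[3,4) = 4x1
Op 4 fold_up: fold axis h@6; visible region now rows[4,6) x cols[3,4) = 2x1
Op 5 cut(1, 0): punch at orig (5,3); cuts so far [(5, 3)]; region rows[4,6) x cols[3,4) = 2x1
Op 6 cut(0, 0): punch at orig (4,3); cuts so far [(4, 3), (5, 3)]; region rows[4,6) x cols[3,4) = 2x1
Unfold 1 (reflect across h@6): 4 holes -> [(4, 3), (5, 3), (6, 3), (7, 3)]
Unfold 2 (reflect across h@4): 8 holes -> [(0, 3), (1, 3), (2, 3), (3, 3), (4, 3), (5, 3), (6, 3), (7, 3)]
Unfold 3 (reflect across v@3): 16 holes -> [(0, 2), (0, 3), (1, 2), (1, 3), (2, 2), (2, 3), (3, 2), (3, 3), (4, 2), (4, 3), (5, 2), (5, 3), (6, 2), (6, 3), (7, 2), (7, 3)]
Unfold 4 (reflect across v@2): 32 holes -> [(0, 0), (0, 1), (0, 2), (0, 3), (1, 0), (1, 1), (1, 2), (1, 3), (2, 0), (2, 1), (2, 2), (2, 3), (3, 0), (3, 1), (3, 2), (3, 3), (4, 0), (4, 1), (4, 2), (4, 3), (5, 0), (5, 1), (5, 2), (5, 3), (6, 0), (6, 1), (6, 2), (6, 3), (7, 0), (7, 1), (7, 2), (7, 3)]

Answer: 32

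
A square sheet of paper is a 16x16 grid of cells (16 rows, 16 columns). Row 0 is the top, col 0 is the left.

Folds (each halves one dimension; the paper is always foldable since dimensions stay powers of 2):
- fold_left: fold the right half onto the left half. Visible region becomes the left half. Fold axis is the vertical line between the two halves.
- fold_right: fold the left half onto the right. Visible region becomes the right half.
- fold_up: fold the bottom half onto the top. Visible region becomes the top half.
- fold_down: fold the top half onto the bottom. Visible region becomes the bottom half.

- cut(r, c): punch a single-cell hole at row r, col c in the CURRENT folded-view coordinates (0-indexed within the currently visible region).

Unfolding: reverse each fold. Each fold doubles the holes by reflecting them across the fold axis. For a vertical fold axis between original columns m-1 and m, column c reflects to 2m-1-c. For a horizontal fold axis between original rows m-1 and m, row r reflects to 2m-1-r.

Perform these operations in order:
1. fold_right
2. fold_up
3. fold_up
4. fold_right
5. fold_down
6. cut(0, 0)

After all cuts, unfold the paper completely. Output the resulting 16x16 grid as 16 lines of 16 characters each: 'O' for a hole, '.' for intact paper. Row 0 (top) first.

Op 1 fold_right: fold axis v@8; visible region now rows[0,16) x cols[8,16) = 16x8
Op 2 fold_up: fold axis h@8; visible region now rows[0,8) x cols[8,16) = 8x8
Op 3 fold_up: fold axis h@4; visible region now rows[0,4) x cols[8,16) = 4x8
Op 4 fold_right: fold axis v@12; visible region now rows[0,4) x cols[12,16) = 4x4
Op 5 fold_down: fold axis h@2; visible region now rows[2,4) x cols[12,16) = 2x4
Op 6 cut(0, 0): punch at orig (2,12); cuts so far [(2, 12)]; region rows[2,4) x cols[12,16) = 2x4
Unfold 1 (reflect across h@2): 2 holes -> [(1, 12), (2, 12)]
Unfold 2 (reflect across v@12): 4 holes -> [(1, 11), (1, 12), (2, 11), (2, 12)]
Unfold 3 (reflect across h@4): 8 holes -> [(1, 11), (1, 12), (2, 11), (2, 12), (5, 11), (5, 12), (6, 11), (6, 12)]
Unfold 4 (reflect across h@8): 16 holes -> [(1, 11), (1, 12), (2, 11), (2, 12), (5, 11), (5, 12), (6, 11), (6, 12), (9, 11), (9, 12), (10, 11), (10, 12), (13, 11), (13, 12), (14, 11), (14, 12)]
Unfold 5 (reflect across v@8): 32 holes -> [(1, 3), (1, 4), (1, 11), (1, 12), (2, 3), (2, 4), (2, 11), (2, 12), (5, 3), (5, 4), (5, 11), (5, 12), (6, 3), (6, 4), (6, 11), (6, 12), (9, 3), (9, 4), (9, 11), (9, 12), (10, 3), (10, 4), (10, 11), (10, 12), (13, 3), (13, 4), (13, 11), (13, 12), (14, 3), (14, 4), (14, 11), (14, 12)]

Answer: ................
...OO......OO...
...OO......OO...
................
................
...OO......OO...
...OO......OO...
................
................
...OO......OO...
...OO......OO...
................
................
...OO......OO...
...OO......OO...
................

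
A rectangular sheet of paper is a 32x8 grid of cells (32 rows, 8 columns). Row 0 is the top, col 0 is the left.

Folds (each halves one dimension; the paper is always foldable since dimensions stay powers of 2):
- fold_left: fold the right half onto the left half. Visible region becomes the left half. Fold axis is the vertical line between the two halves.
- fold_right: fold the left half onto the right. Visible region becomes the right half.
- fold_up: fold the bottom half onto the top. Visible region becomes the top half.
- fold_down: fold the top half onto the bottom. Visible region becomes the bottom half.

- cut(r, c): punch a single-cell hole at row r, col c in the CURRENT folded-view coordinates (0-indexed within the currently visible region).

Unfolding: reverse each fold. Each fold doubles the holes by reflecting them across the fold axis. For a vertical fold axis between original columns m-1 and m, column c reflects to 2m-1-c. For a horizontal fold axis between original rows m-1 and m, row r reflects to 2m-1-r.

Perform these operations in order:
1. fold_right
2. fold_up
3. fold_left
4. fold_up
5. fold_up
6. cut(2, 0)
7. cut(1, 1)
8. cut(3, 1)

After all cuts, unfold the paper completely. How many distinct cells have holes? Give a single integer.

Answer: 96

Derivation:
Op 1 fold_right: fold axis v@4; visible region now rows[0,32) x cols[4,8) = 32x4
Op 2 fold_up: fold axis h@16; visible region now rows[0,16) x cols[4,8) = 16x4
Op 3 fold_left: fold axis v@6; visible region now rows[0,16) x cols[4,6) = 16x2
Op 4 fold_up: fold axis h@8; visible region now rows[0,8) x cols[4,6) = 8x2
Op 5 fold_up: fold axis h@4; visible region now rows[0,4) x cols[4,6) = 4x2
Op 6 cut(2, 0): punch at orig (2,4); cuts so far [(2, 4)]; region rows[0,4) x cols[4,6) = 4x2
Op 7 cut(1, 1): punch at orig (1,5); cuts so far [(1, 5), (2, 4)]; region rows[0,4) x cols[4,6) = 4x2
Op 8 cut(3, 1): punch at orig (3,5); cuts so far [(1, 5), (2, 4), (3, 5)]; region rows[0,4) x cols[4,6) = 4x2
Unfold 1 (reflect across h@4): 6 holes -> [(1, 5), (2, 4), (3, 5), (4, 5), (5, 4), (6, 5)]
Unfold 2 (reflect across h@8): 12 holes -> [(1, 5), (2, 4), (3, 5), (4, 5), (5, 4), (6, 5), (9, 5), (10, 4), (11, 5), (12, 5), (13, 4), (14, 5)]
Unfold 3 (reflect across v@6): 24 holes -> [(1, 5), (1, 6), (2, 4), (2, 7), (3, 5), (3, 6), (4, 5), (4, 6), (5, 4), (5, 7), (6, 5), (6, 6), (9, 5), (9, 6), (10, 4), (10, 7), (11, 5), (11, 6), (12, 5), (12, 6), (13, 4), (13, 7), (14, 5), (14, 6)]
Unfold 4 (reflect across h@16): 48 holes -> [(1, 5), (1, 6), (2, 4), (2, 7), (3, 5), (3, 6), (4, 5), (4, 6), (5, 4), (5, 7), (6, 5), (6, 6), (9, 5), (9, 6), (10, 4), (10, 7), (11, 5), (11, 6), (12, 5), (12, 6), (13, 4), (13, 7), (14, 5), (14, 6), (17, 5), (17, 6), (18, 4), (18, 7), (19, 5), (19, 6), (20, 5), (20, 6), (21, 4), (21, 7), (22, 5), (22, 6), (25, 5), (25, 6), (26, 4), (26, 7), (27, 5), (27, 6), (28, 5), (28, 6), (29, 4), (29, 7), (30, 5), (30, 6)]
Unfold 5 (reflect across v@4): 96 holes -> [(1, 1), (1, 2), (1, 5), (1, 6), (2, 0), (2, 3), (2, 4), (2, 7), (3, 1), (3, 2), (3, 5), (3, 6), (4, 1), (4, 2), (4, 5), (4, 6), (5, 0), (5, 3), (5, 4), (5, 7), (6, 1), (6, 2), (6, 5), (6, 6), (9, 1), (9, 2), (9, 5), (9, 6), (10, 0), (10, 3), (10, 4), (10, 7), (11, 1), (11, 2), (11, 5), (11, 6), (12, 1), (12, 2), (12, 5), (12, 6), (13, 0), (13, 3), (13, 4), (13, 7), (14, 1), (14, 2), (14, 5), (14, 6), (17, 1), (17, 2), (17, 5), (17, 6), (18, 0), (18, 3), (18, 4), (18, 7), (19, 1), (19, 2), (19, 5), (19, 6), (20, 1), (20, 2), (20, 5), (20, 6), (21, 0), (21, 3), (21, 4), (21, 7), (22, 1), (22, 2), (22, 5), (22, 6), (25, 1), (25, 2), (25, 5), (25, 6), (26, 0), (26, 3), (26, 4), (26, 7), (27, 1), (27, 2), (27, 5), (27, 6), (28, 1), (28, 2), (28, 5), (28, 6), (29, 0), (29, 3), (29, 4), (29, 7), (30, 1), (30, 2), (30, 5), (30, 6)]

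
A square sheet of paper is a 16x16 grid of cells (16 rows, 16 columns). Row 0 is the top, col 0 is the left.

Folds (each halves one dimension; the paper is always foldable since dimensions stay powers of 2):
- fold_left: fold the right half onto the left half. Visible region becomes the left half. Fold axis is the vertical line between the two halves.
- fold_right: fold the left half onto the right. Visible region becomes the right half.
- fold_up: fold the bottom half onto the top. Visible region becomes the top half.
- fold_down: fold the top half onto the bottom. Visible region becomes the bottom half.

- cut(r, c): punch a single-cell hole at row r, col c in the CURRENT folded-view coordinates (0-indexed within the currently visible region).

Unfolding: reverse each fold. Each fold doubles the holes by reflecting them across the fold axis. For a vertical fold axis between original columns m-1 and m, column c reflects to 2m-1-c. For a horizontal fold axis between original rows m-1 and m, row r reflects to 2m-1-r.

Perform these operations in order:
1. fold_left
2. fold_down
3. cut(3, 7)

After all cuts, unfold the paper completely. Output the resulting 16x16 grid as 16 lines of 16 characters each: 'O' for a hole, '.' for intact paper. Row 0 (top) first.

Op 1 fold_left: fold axis v@8; visible region now rows[0,16) x cols[0,8) = 16x8
Op 2 fold_down: fold axis h@8; visible region now rows[8,16) x cols[0,8) = 8x8
Op 3 cut(3, 7): punch at orig (11,7); cuts so far [(11, 7)]; region rows[8,16) x cols[0,8) = 8x8
Unfold 1 (reflect across h@8): 2 holes -> [(4, 7), (11, 7)]
Unfold 2 (reflect across v@8): 4 holes -> [(4, 7), (4, 8), (11, 7), (11, 8)]

Answer: ................
................
................
................
.......OO.......
................
................
................
................
................
................
.......OO.......
................
................
................
................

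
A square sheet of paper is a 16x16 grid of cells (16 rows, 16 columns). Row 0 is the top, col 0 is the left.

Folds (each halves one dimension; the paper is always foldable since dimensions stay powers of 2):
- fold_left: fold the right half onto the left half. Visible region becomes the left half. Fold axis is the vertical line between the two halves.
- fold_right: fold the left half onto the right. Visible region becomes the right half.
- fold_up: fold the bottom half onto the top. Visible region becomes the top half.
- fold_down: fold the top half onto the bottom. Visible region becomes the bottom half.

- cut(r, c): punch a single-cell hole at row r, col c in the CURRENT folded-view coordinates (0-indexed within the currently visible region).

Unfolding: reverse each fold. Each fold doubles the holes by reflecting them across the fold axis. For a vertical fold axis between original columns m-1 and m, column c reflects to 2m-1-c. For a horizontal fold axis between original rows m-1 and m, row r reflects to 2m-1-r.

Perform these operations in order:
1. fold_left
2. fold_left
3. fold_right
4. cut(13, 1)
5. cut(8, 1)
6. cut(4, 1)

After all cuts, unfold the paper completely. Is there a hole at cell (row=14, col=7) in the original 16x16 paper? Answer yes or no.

Op 1 fold_left: fold axis v@8; visible region now rows[0,16) x cols[0,8) = 16x8
Op 2 fold_left: fold axis v@4; visible region now rows[0,16) x cols[0,4) = 16x4
Op 3 fold_right: fold axis v@2; visible region now rows[0,16) x cols[2,4) = 16x2
Op 4 cut(13, 1): punch at orig (13,3); cuts so far [(13, 3)]; region rows[0,16) x cols[2,4) = 16x2
Op 5 cut(8, 1): punch at orig (8,3); cuts so far [(8, 3), (13, 3)]; region rows[0,16) x cols[2,4) = 16x2
Op 6 cut(4, 1): punch at orig (4,3); cuts so far [(4, 3), (8, 3), (13, 3)]; region rows[0,16) x cols[2,4) = 16x2
Unfold 1 (reflect across v@2): 6 holes -> [(4, 0), (4, 3), (8, 0), (8, 3), (13, 0), (13, 3)]
Unfold 2 (reflect across v@4): 12 holes -> [(4, 0), (4, 3), (4, 4), (4, 7), (8, 0), (8, 3), (8, 4), (8, 7), (13, 0), (13, 3), (13, 4), (13, 7)]
Unfold 3 (reflect across v@8): 24 holes -> [(4, 0), (4, 3), (4, 4), (4, 7), (4, 8), (4, 11), (4, 12), (4, 15), (8, 0), (8, 3), (8, 4), (8, 7), (8, 8), (8, 11), (8, 12), (8, 15), (13, 0), (13, 3), (13, 4), (13, 7), (13, 8), (13, 11), (13, 12), (13, 15)]
Holes: [(4, 0), (4, 3), (4, 4), (4, 7), (4, 8), (4, 11), (4, 12), (4, 15), (8, 0), (8, 3), (8, 4), (8, 7), (8, 8), (8, 11), (8, 12), (8, 15), (13, 0), (13, 3), (13, 4), (13, 7), (13, 8), (13, 11), (13, 12), (13, 15)]

Answer: no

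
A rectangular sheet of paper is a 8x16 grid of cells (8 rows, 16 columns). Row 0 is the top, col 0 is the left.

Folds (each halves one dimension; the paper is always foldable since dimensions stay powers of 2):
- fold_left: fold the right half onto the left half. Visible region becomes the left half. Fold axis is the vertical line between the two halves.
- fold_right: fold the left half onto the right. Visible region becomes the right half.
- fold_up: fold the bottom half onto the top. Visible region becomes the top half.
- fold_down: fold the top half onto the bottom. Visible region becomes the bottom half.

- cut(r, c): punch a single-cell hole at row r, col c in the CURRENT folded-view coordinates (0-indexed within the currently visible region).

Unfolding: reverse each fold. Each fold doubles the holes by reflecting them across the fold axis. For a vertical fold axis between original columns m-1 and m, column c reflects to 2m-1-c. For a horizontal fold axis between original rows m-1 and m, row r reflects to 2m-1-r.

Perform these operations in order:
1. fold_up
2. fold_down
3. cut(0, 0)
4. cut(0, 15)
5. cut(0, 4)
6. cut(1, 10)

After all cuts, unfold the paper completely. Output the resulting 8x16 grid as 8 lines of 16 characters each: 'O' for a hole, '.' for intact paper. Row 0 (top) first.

Answer: ..........O.....
O...O..........O
O...O..........O
..........O.....
..........O.....
O...O..........O
O...O..........O
..........O.....

Derivation:
Op 1 fold_up: fold axis h@4; visible region now rows[0,4) x cols[0,16) = 4x16
Op 2 fold_down: fold axis h@2; visible region now rows[2,4) x cols[0,16) = 2x16
Op 3 cut(0, 0): punch at orig (2,0); cuts so far [(2, 0)]; region rows[2,4) x cols[0,16) = 2x16
Op 4 cut(0, 15): punch at orig (2,15); cuts so far [(2, 0), (2, 15)]; region rows[2,4) x cols[0,16) = 2x16
Op 5 cut(0, 4): punch at orig (2,4); cuts so far [(2, 0), (2, 4), (2, 15)]; region rows[2,4) x cols[0,16) = 2x16
Op 6 cut(1, 10): punch at orig (3,10); cuts so far [(2, 0), (2, 4), (2, 15), (3, 10)]; region rows[2,4) x cols[0,16) = 2x16
Unfold 1 (reflect across h@2): 8 holes -> [(0, 10), (1, 0), (1, 4), (1, 15), (2, 0), (2, 4), (2, 15), (3, 10)]
Unfold 2 (reflect across h@4): 16 holes -> [(0, 10), (1, 0), (1, 4), (1, 15), (2, 0), (2, 4), (2, 15), (3, 10), (4, 10), (5, 0), (5, 4), (5, 15), (6, 0), (6, 4), (6, 15), (7, 10)]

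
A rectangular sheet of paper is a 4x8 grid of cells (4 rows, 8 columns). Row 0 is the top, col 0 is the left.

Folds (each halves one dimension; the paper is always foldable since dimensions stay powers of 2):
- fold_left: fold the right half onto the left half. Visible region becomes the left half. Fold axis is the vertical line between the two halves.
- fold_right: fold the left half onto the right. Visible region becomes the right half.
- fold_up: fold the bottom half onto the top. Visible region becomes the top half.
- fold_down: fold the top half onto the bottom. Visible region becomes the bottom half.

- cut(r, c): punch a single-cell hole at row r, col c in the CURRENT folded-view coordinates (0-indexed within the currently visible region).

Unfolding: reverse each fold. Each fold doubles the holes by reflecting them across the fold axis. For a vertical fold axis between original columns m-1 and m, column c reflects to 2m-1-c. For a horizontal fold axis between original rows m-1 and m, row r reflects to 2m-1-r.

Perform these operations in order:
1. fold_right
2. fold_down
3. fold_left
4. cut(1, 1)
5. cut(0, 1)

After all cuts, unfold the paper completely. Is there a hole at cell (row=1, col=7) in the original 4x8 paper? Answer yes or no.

Answer: no

Derivation:
Op 1 fold_right: fold axis v@4; visible region now rows[0,4) x cols[4,8) = 4x4
Op 2 fold_down: fold axis h@2; visible region now rows[2,4) x cols[4,8) = 2x4
Op 3 fold_left: fold axis v@6; visible region now rows[2,4) x cols[4,6) = 2x2
Op 4 cut(1, 1): punch at orig (3,5); cuts so far [(3, 5)]; region rows[2,4) x cols[4,6) = 2x2
Op 5 cut(0, 1): punch at orig (2,5); cuts so far [(2, 5), (3, 5)]; region rows[2,4) x cols[4,6) = 2x2
Unfold 1 (reflect across v@6): 4 holes -> [(2, 5), (2, 6), (3, 5), (3, 6)]
Unfold 2 (reflect across h@2): 8 holes -> [(0, 5), (0, 6), (1, 5), (1, 6), (2, 5), (2, 6), (3, 5), (3, 6)]
Unfold 3 (reflect across v@4): 16 holes -> [(0, 1), (0, 2), (0, 5), (0, 6), (1, 1), (1, 2), (1, 5), (1, 6), (2, 1), (2, 2), (2, 5), (2, 6), (3, 1), (3, 2), (3, 5), (3, 6)]
Holes: [(0, 1), (0, 2), (0, 5), (0, 6), (1, 1), (1, 2), (1, 5), (1, 6), (2, 1), (2, 2), (2, 5), (2, 6), (3, 1), (3, 2), (3, 5), (3, 6)]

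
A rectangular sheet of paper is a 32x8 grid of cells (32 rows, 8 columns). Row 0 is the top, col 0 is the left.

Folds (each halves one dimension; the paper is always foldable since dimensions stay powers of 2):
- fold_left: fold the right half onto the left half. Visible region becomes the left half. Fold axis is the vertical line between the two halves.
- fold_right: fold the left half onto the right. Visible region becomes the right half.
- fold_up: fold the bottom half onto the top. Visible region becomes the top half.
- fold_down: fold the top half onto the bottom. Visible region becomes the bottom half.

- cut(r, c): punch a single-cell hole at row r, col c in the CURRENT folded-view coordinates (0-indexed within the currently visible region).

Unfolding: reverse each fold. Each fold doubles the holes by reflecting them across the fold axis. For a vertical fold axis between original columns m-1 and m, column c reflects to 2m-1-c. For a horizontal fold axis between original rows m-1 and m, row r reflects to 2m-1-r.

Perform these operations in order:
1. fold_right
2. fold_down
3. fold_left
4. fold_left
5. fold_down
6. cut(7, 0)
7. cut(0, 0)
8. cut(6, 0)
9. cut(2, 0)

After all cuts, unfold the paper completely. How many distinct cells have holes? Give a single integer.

Answer: 128

Derivation:
Op 1 fold_right: fold axis v@4; visible region now rows[0,32) x cols[4,8) = 32x4
Op 2 fold_down: fold axis h@16; visible region now rows[16,32) x cols[4,8) = 16x4
Op 3 fold_left: fold axis v@6; visible region now rows[16,32) x cols[4,6) = 16x2
Op 4 fold_left: fold axis v@5; visible region now rows[16,32) x cols[4,5) = 16x1
Op 5 fold_down: fold axis h@24; visible region now rows[24,32) x cols[4,5) = 8x1
Op 6 cut(7, 0): punch at orig (31,4); cuts so far [(31, 4)]; region rows[24,32) x cols[4,5) = 8x1
Op 7 cut(0, 0): punch at orig (24,4); cuts so far [(24, 4), (31, 4)]; region rows[24,32) x cols[4,5) = 8x1
Op 8 cut(6, 0): punch at orig (30,4); cuts so far [(24, 4), (30, 4), (31, 4)]; region rows[24,32) x cols[4,5) = 8x1
Op 9 cut(2, 0): punch at orig (26,4); cuts so far [(24, 4), (26, 4), (30, 4), (31, 4)]; region rows[24,32) x cols[4,5) = 8x1
Unfold 1 (reflect across h@24): 8 holes -> [(16, 4), (17, 4), (21, 4), (23, 4), (24, 4), (26, 4), (30, 4), (31, 4)]
Unfold 2 (reflect across v@5): 16 holes -> [(16, 4), (16, 5), (17, 4), (17, 5), (21, 4), (21, 5), (23, 4), (23, 5), (24, 4), (24, 5), (26, 4), (26, 5), (30, 4), (30, 5), (31, 4), (31, 5)]
Unfold 3 (reflect across v@6): 32 holes -> [(16, 4), (16, 5), (16, 6), (16, 7), (17, 4), (17, 5), (17, 6), (17, 7), (21, 4), (21, 5), (21, 6), (21, 7), (23, 4), (23, 5), (23, 6), (23, 7), (24, 4), (24, 5), (24, 6), (24, 7), (26, 4), (26, 5), (26, 6), (26, 7), (30, 4), (30, 5), (30, 6), (30, 7), (31, 4), (31, 5), (31, 6), (31, 7)]
Unfold 4 (reflect across h@16): 64 holes -> [(0, 4), (0, 5), (0, 6), (0, 7), (1, 4), (1, 5), (1, 6), (1, 7), (5, 4), (5, 5), (5, 6), (5, 7), (7, 4), (7, 5), (7, 6), (7, 7), (8, 4), (8, 5), (8, 6), (8, 7), (10, 4), (10, 5), (10, 6), (10, 7), (14, 4), (14, 5), (14, 6), (14, 7), (15, 4), (15, 5), (15, 6), (15, 7), (16, 4), (16, 5), (16, 6), (16, 7), (17, 4), (17, 5), (17, 6), (17, 7), (21, 4), (21, 5), (21, 6), (21, 7), (23, 4), (23, 5), (23, 6), (23, 7), (24, 4), (24, 5), (24, 6), (24, 7), (26, 4), (26, 5), (26, 6), (26, 7), (30, 4), (30, 5), (30, 6), (30, 7), (31, 4), (31, 5), (31, 6), (31, 7)]
Unfold 5 (reflect across v@4): 128 holes -> [(0, 0), (0, 1), (0, 2), (0, 3), (0, 4), (0, 5), (0, 6), (0, 7), (1, 0), (1, 1), (1, 2), (1, 3), (1, 4), (1, 5), (1, 6), (1, 7), (5, 0), (5, 1), (5, 2), (5, 3), (5, 4), (5, 5), (5, 6), (5, 7), (7, 0), (7, 1), (7, 2), (7, 3), (7, 4), (7, 5), (7, 6), (7, 7), (8, 0), (8, 1), (8, 2), (8, 3), (8, 4), (8, 5), (8, 6), (8, 7), (10, 0), (10, 1), (10, 2), (10, 3), (10, 4), (10, 5), (10, 6), (10, 7), (14, 0), (14, 1), (14, 2), (14, 3), (14, 4), (14, 5), (14, 6), (14, 7), (15, 0), (15, 1), (15, 2), (15, 3), (15, 4), (15, 5), (15, 6), (15, 7), (16, 0), (16, 1), (16, 2), (16, 3), (16, 4), (16, 5), (16, 6), (16, 7), (17, 0), (17, 1), (17, 2), (17, 3), (17, 4), (17, 5), (17, 6), (17, 7), (21, 0), (21, 1), (21, 2), (21, 3), (21, 4), (21, 5), (21, 6), (21, 7), (23, 0), (23, 1), (23, 2), (23, 3), (23, 4), (23, 5), (23, 6), (23, 7), (24, 0), (24, 1), (24, 2), (24, 3), (24, 4), (24, 5), (24, 6), (24, 7), (26, 0), (26, 1), (26, 2), (26, 3), (26, 4), (26, 5), (26, 6), (26, 7), (30, 0), (30, 1), (30, 2), (30, 3), (30, 4), (30, 5), (30, 6), (30, 7), (31, 0), (31, 1), (31, 2), (31, 3), (31, 4), (31, 5), (31, 6), (31, 7)]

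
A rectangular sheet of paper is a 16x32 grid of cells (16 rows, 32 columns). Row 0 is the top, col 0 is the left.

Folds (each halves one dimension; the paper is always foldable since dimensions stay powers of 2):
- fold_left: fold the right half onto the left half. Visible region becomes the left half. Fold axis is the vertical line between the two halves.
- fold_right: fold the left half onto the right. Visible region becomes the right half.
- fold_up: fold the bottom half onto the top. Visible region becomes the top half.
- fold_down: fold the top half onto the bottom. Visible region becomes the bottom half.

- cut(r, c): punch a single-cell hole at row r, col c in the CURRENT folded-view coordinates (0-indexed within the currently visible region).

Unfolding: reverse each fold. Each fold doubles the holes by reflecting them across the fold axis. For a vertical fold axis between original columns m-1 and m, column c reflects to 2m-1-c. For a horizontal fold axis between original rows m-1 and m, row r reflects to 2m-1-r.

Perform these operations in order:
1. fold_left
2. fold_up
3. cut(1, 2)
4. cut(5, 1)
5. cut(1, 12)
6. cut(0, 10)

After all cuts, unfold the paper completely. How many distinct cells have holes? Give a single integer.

Op 1 fold_left: fold axis v@16; visible region now rows[0,16) x cols[0,16) = 16x16
Op 2 fold_up: fold axis h@8; visible region now rows[0,8) x cols[0,16) = 8x16
Op 3 cut(1, 2): punch at orig (1,2); cuts so far [(1, 2)]; region rows[0,8) x cols[0,16) = 8x16
Op 4 cut(5, 1): punch at orig (5,1); cuts so far [(1, 2), (5, 1)]; region rows[0,8) x cols[0,16) = 8x16
Op 5 cut(1, 12): punch at orig (1,12); cuts so far [(1, 2), (1, 12), (5, 1)]; region rows[0,8) x cols[0,16) = 8x16
Op 6 cut(0, 10): punch at orig (0,10); cuts so far [(0, 10), (1, 2), (1, 12), (5, 1)]; region rows[0,8) x cols[0,16) = 8x16
Unfold 1 (reflect across h@8): 8 holes -> [(0, 10), (1, 2), (1, 12), (5, 1), (10, 1), (14, 2), (14, 12), (15, 10)]
Unfold 2 (reflect across v@16): 16 holes -> [(0, 10), (0, 21), (1, 2), (1, 12), (1, 19), (1, 29), (5, 1), (5, 30), (10, 1), (10, 30), (14, 2), (14, 12), (14, 19), (14, 29), (15, 10), (15, 21)]

Answer: 16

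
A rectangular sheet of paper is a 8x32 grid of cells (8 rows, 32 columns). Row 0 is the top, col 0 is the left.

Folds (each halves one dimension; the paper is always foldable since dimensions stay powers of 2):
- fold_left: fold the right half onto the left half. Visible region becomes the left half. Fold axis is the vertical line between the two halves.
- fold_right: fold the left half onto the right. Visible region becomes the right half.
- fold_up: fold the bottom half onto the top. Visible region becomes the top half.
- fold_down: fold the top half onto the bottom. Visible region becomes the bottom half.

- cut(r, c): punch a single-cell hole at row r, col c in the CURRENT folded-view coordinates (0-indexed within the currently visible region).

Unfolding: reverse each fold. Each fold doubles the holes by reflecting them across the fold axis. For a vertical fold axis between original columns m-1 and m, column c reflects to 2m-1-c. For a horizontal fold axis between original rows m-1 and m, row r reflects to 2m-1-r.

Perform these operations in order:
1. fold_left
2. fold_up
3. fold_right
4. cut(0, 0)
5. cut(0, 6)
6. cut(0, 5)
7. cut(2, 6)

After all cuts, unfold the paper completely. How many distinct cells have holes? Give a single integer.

Op 1 fold_left: fold axis v@16; visible region now rows[0,8) x cols[0,16) = 8x16
Op 2 fold_up: fold axis h@4; visible region now rows[0,4) x cols[0,16) = 4x16
Op 3 fold_right: fold axis v@8; visible region now rows[0,4) x cols[8,16) = 4x8
Op 4 cut(0, 0): punch at orig (0,8); cuts so far [(0, 8)]; region rows[0,4) x cols[8,16) = 4x8
Op 5 cut(0, 6): punch at orig (0,14); cuts so far [(0, 8), (0, 14)]; region rows[0,4) x cols[8,16) = 4x8
Op 6 cut(0, 5): punch at orig (0,13); cuts so far [(0, 8), (0, 13), (0, 14)]; region rows[0,4) x cols[8,16) = 4x8
Op 7 cut(2, 6): punch at orig (2,14); cuts so far [(0, 8), (0, 13), (0, 14), (2, 14)]; region rows[0,4) x cols[8,16) = 4x8
Unfold 1 (reflect across v@8): 8 holes -> [(0, 1), (0, 2), (0, 7), (0, 8), (0, 13), (0, 14), (2, 1), (2, 14)]
Unfold 2 (reflect across h@4): 16 holes -> [(0, 1), (0, 2), (0, 7), (0, 8), (0, 13), (0, 14), (2, 1), (2, 14), (5, 1), (5, 14), (7, 1), (7, 2), (7, 7), (7, 8), (7, 13), (7, 14)]
Unfold 3 (reflect across v@16): 32 holes -> [(0, 1), (0, 2), (0, 7), (0, 8), (0, 13), (0, 14), (0, 17), (0, 18), (0, 23), (0, 24), (0, 29), (0, 30), (2, 1), (2, 14), (2, 17), (2, 30), (5, 1), (5, 14), (5, 17), (5, 30), (7, 1), (7, 2), (7, 7), (7, 8), (7, 13), (7, 14), (7, 17), (7, 18), (7, 23), (7, 24), (7, 29), (7, 30)]

Answer: 32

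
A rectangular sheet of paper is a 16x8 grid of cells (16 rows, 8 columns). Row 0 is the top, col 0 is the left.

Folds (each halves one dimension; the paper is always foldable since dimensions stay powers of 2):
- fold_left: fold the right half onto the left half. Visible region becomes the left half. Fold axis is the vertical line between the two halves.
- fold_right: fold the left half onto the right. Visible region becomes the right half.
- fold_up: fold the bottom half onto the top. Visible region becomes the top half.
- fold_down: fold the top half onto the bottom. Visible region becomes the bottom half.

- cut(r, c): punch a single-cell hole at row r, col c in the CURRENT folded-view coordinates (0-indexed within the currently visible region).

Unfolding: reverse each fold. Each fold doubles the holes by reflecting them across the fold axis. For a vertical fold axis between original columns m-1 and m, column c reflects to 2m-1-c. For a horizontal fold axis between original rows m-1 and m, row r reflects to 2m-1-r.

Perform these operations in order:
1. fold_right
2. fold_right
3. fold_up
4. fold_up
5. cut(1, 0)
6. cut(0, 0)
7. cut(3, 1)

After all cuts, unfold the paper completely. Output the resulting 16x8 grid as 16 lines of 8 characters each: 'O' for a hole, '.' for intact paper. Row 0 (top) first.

Answer: .OO..OO.
.OO..OO.
........
O..OO..O
O..OO..O
........
.OO..OO.
.OO..OO.
.OO..OO.
.OO..OO.
........
O..OO..O
O..OO..O
........
.OO..OO.
.OO..OO.

Derivation:
Op 1 fold_right: fold axis v@4; visible region now rows[0,16) x cols[4,8) = 16x4
Op 2 fold_right: fold axis v@6; visible region now rows[0,16) x cols[6,8) = 16x2
Op 3 fold_up: fold axis h@8; visible region now rows[0,8) x cols[6,8) = 8x2
Op 4 fold_up: fold axis h@4; visible region now rows[0,4) x cols[6,8) = 4x2
Op 5 cut(1, 0): punch at orig (1,6); cuts so far [(1, 6)]; region rows[0,4) x cols[6,8) = 4x2
Op 6 cut(0, 0): punch at orig (0,6); cuts so far [(0, 6), (1, 6)]; region rows[0,4) x cols[6,8) = 4x2
Op 7 cut(3, 1): punch at orig (3,7); cuts so far [(0, 6), (1, 6), (3, 7)]; region rows[0,4) x cols[6,8) = 4x2
Unfold 1 (reflect across h@4): 6 holes -> [(0, 6), (1, 6), (3, 7), (4, 7), (6, 6), (7, 6)]
Unfold 2 (reflect across h@8): 12 holes -> [(0, 6), (1, 6), (3, 7), (4, 7), (6, 6), (7, 6), (8, 6), (9, 6), (11, 7), (12, 7), (14, 6), (15, 6)]
Unfold 3 (reflect across v@6): 24 holes -> [(0, 5), (0, 6), (1, 5), (1, 6), (3, 4), (3, 7), (4, 4), (4, 7), (6, 5), (6, 6), (7, 5), (7, 6), (8, 5), (8, 6), (9, 5), (9, 6), (11, 4), (11, 7), (12, 4), (12, 7), (14, 5), (14, 6), (15, 5), (15, 6)]
Unfold 4 (reflect across v@4): 48 holes -> [(0, 1), (0, 2), (0, 5), (0, 6), (1, 1), (1, 2), (1, 5), (1, 6), (3, 0), (3, 3), (3, 4), (3, 7), (4, 0), (4, 3), (4, 4), (4, 7), (6, 1), (6, 2), (6, 5), (6, 6), (7, 1), (7, 2), (7, 5), (7, 6), (8, 1), (8, 2), (8, 5), (8, 6), (9, 1), (9, 2), (9, 5), (9, 6), (11, 0), (11, 3), (11, 4), (11, 7), (12, 0), (12, 3), (12, 4), (12, 7), (14, 1), (14, 2), (14, 5), (14, 6), (15, 1), (15, 2), (15, 5), (15, 6)]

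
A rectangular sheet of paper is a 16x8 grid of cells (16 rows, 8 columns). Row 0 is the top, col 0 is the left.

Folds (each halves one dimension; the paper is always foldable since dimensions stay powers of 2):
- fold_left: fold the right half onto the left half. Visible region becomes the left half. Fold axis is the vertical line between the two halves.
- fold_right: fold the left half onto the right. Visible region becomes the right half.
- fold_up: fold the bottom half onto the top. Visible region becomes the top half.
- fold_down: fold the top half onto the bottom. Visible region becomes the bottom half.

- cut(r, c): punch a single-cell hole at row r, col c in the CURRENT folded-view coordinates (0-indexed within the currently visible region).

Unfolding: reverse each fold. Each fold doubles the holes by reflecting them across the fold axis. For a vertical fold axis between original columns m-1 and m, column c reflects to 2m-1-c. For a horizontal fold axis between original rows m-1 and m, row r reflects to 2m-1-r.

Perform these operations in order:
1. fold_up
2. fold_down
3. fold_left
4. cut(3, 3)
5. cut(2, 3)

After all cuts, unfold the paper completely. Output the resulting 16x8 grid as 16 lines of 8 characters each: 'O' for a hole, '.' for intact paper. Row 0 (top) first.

Op 1 fold_up: fold axis h@8; visible region now rows[0,8) x cols[0,8) = 8x8
Op 2 fold_down: fold axis h@4; visible region now rows[4,8) x cols[0,8) = 4x8
Op 3 fold_left: fold axis v@4; visible region now rows[4,8) x cols[0,4) = 4x4
Op 4 cut(3, 3): punch at orig (7,3); cuts so far [(7, 3)]; region rows[4,8) x cols[0,4) = 4x4
Op 5 cut(2, 3): punch at orig (6,3); cuts so far [(6, 3), (7, 3)]; region rows[4,8) x cols[0,4) = 4x4
Unfold 1 (reflect across v@4): 4 holes -> [(6, 3), (6, 4), (7, 3), (7, 4)]
Unfold 2 (reflect across h@4): 8 holes -> [(0, 3), (0, 4), (1, 3), (1, 4), (6, 3), (6, 4), (7, 3), (7, 4)]
Unfold 3 (reflect across h@8): 16 holes -> [(0, 3), (0, 4), (1, 3), (1, 4), (6, 3), (6, 4), (7, 3), (7, 4), (8, 3), (8, 4), (9, 3), (9, 4), (14, 3), (14, 4), (15, 3), (15, 4)]

Answer: ...OO...
...OO...
........
........
........
........
...OO...
...OO...
...OO...
...OO...
........
........
........
........
...OO...
...OO...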